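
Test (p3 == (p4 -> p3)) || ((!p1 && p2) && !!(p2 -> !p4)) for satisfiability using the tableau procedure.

Initial set: {((p3 == (p4 -> p3)) || ((!p1 && p2) && !!(p2 -> !p4)))}.
((p3 == (p4 -> p3)) || ((!p1 && p2) && !!(p2 -> !p4))): β-rule — branch into (p3 == (p4 -> p3))  //  ((!p1 && p2) && !!(p2 -> !p4)).
  branch 1 (add (p3 == (p4 -> p3))):
    (p3 == (p4 -> p3)): β-rule — branch into p3, (p4 -> p3)  //  !p3, !(p4 -> p3).
      branch 1.1 (add p3, (p4 -> p3)):
        (p4 -> p3): β-rule — branch into !p4  //  p3.
          branch 1.1.1 (add !p4):
            ○ open, literals {p3=1, p4=0}.
          branch 1.1.2 (add p3):
            ○ open, literals {p3=1}.
      branch 1.2 (add !p3, !(p4 -> p3)):
        !(p4 -> p3): α-rule — add p4, !p3.
        ○ open, literals {p3=0, p4=1}.
  branch 2 (add ((!p1 && p2) && !!(p2 -> !p4))):
    ((!p1 && p2) && !!(p2 -> !p4)): α-rule — add (!p1 && p2), !!(p2 -> !p4).
    (!p1 && p2): α-rule — add !p1, p2.
    !!(p2 -> !p4): drop double negation, giving (p2 -> !p4).
    (p2 -> !p4): β-rule — branch into !p2  //  !p4.
      branch 2.1 (add !p2):
        × closes — contains both p2 and !p2.
      branch 2.2 (add !p4):
        ○ open, literals {p1=0, p2=1, p4=0}.
1 branch closed, 4 open.
An open branch gives a satisfying assignment: p3=1, p4=0.

Satisfiable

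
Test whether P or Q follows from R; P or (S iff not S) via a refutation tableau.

Initial set: {R; (P or (S iff not S)); not (P or Q)}.
not (P or Q): α-rule — add not P, not Q.
(P or (S iff not S)): β-rule — branch into P  //  (S iff not S).
  branch 1 (add P):
    × closes — contains both P and not P.
  branch 2 (add (S iff not S)):
    (S iff not S): β-rule — branch into S, not S  //  not S, not not S.
      branch 2.1 (add S, not S):
        × closes — contains both S and not S.
      branch 2.2 (add not S, not not S):
        × closes — contains both S and not S.
All 3 branches close.
Every branch closed, so the premises entail the conclusion.

Yes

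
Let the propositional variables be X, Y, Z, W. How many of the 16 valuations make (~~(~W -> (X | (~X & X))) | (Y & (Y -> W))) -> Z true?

10

Initial set: {((~~(~W -> (X | (~X & X))) | (Y & (Y -> W))) -> Z)}.
((~~(~W -> (X | (~X & X))) | (Y & (Y -> W))) -> Z): β-rule — branch into ~(~~(~W -> (X | (~X & X))) | (Y & (Y -> W)))  //  Z.
  branch 1 (add ~(~~(~W -> (X | (~X & X))) | (Y & (Y -> W)))):
    ~(~~(~W -> (X | (~X & X))) | (Y & (Y -> W))): α-rule — add ~~~(~W -> (X | (~X & X))), ~(Y & (Y -> W)).
    ~~~(~W -> (X | (~X & X))): drop double negation, giving ~(~W -> (X | (~X & X))).
    ~(~W -> (X | (~X & X))): α-rule — add ~W, ~(X | (~X & X)).
    ~(X | (~X & X)): α-rule — add ~X, ~(~X & X).
    ~(Y & (Y -> W)): β-rule — branch into ~Y  //  ~(Y -> W).
      branch 1.1 (add ~Y):
        ~(~X & X): β-rule — branch into ~~X  //  ~X.
          branch 1.1.1 (add ~~X):
            × closes — contains both X and ~X.
          branch 1.1.2 (add ~X):
            ○ open, literals {W=0, X=0, Y=0}.
      branch 1.2 (add ~(Y -> W)):
        ~(Y -> W): α-rule — add Y, ~W.
        ~(~X & X): β-rule — branch into ~~X  //  ~X.
          branch 1.2.1 (add ~~X):
            × closes — contains both X and ~X.
          branch 1.2.2 (add ~X):
            ○ open, literals {W=0, X=0, Y=1}.
  branch 2 (add Z):
    ○ open, literals {Z=1}.
2 branches closed, 3 open.
Each open branch fixes some atoms; the unmentioned ones are free. Counting distinct full assignments: branch {W=0, X=0, Y=0} (Z) contributes 2 new; branch {W=0, X=0, Y=1} (Z) contributes 2 new; branch {Z=1} (X, Y, W) contributes 6 new. Total: 10.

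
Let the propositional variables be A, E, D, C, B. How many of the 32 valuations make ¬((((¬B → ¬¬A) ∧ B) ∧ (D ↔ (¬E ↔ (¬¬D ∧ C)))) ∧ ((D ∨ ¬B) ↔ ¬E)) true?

30

Initial set: {¬((((¬B → ¬¬A) ∧ B) ∧ (D ↔ (¬E ↔ (¬¬D ∧ C)))) ∧ ((D ∨ ¬B) ↔ ¬E))}.
¬((((¬B → ¬¬A) ∧ B) ∧ (D ↔ (¬E ↔ (¬¬D ∧ C)))) ∧ ((D ∨ ¬B) ↔ ¬E)): β-rule — branch into ¬(((¬B → ¬¬A) ∧ B) ∧ (D ↔ (¬E ↔ (¬¬D ∧ C))))  //  ¬((D ∨ ¬B) ↔ ¬E).
  branch 1 (add ¬(((¬B → ¬¬A) ∧ B) ∧ (D ↔ (¬E ↔ (¬¬D ∧ C))))):
    ¬(((¬B → ¬¬A) ∧ B) ∧ (D ↔ (¬E ↔ (¬¬D ∧ C)))): β-rule — branch into ¬((¬B → ¬¬A) ∧ B)  //  ¬(D ↔ (¬E ↔ (¬¬D ∧ C))).
      branch 1.1 (add ¬((¬B → ¬¬A) ∧ B)):
        ¬((¬B → ¬¬A) ∧ B): β-rule — branch into ¬(¬B → ¬¬A)  //  ¬B.
          branch 1.1.1 (add ¬(¬B → ¬¬A)):
            ¬(¬B → ¬¬A): α-rule — add ¬B, ¬¬¬A.
            ¬¬¬A: drop double negation, giving ¬A.
            ○ open, literals {A=0, B=0}.
          branch 1.1.2 (add ¬B):
            ○ open, literals {B=0}.
      branch 1.2 (add ¬(D ↔ (¬E ↔ (¬¬D ∧ C)))):
        ¬(D ↔ (¬E ↔ (¬¬D ∧ C))): β-rule — branch into D, ¬(¬E ↔ (¬¬D ∧ C))  //  ¬D, (¬E ↔ (¬¬D ∧ C)).
          branch 1.2.1 (add D, ¬(¬E ↔ (¬¬D ∧ C))):
            ¬(¬E ↔ (¬¬D ∧ C)): β-rule — branch into ¬E, ¬(¬¬D ∧ C)  //  ¬¬E, (¬¬D ∧ C).
              branch 1.2.1.1 (add ¬E, ¬(¬¬D ∧ C)):
                ¬(¬¬D ∧ C): β-rule — branch into ¬¬¬D  //  ¬C.
                  branch 1.2.1.1.1 (add ¬¬¬D):
                    ¬¬¬D: drop double negation, giving ¬D.
                    × closes — contains both D and ¬D.
                  branch 1.2.1.1.2 (add ¬C):
                    ○ open, literals {C=0, D=1, E=0}.
              branch 1.2.1.2 (add ¬¬E, (¬¬D ∧ C)):
                (¬¬D ∧ C): α-rule — add ¬¬D, C.
                ¬¬D: drop double negation, giving D.
                ○ open, literals {C=1, D=1, E=1}.
          branch 1.2.2 (add ¬D, (¬E ↔ (¬¬D ∧ C))):
            (¬E ↔ (¬¬D ∧ C)): β-rule — branch into ¬E, (¬¬D ∧ C)  //  ¬¬E, ¬(¬¬D ∧ C).
              branch 1.2.2.1 (add ¬E, (¬¬D ∧ C)):
                (¬¬D ∧ C): α-rule — add ¬¬D, C.
                ¬¬D: drop double negation, giving D.
                × closes — contains both D and ¬D.
              branch 1.2.2.2 (add ¬¬E, ¬(¬¬D ∧ C)):
                ¬(¬¬D ∧ C): β-rule — branch into ¬¬¬D  //  ¬C.
                  branch 1.2.2.2.1 (add ¬¬¬D):
                    ¬¬¬D: drop double negation, giving ¬D.
                    ○ open, literals {D=0, E=1}.
                  branch 1.2.2.2.2 (add ¬C):
                    ○ open, literals {C=0, D=0, E=1}.
  branch 2 (add ¬((D ∨ ¬B) ↔ ¬E)):
    ¬((D ∨ ¬B) ↔ ¬E): β-rule — branch into (D ∨ ¬B), ¬¬E  //  ¬(D ∨ ¬B), ¬E.
      branch 2.1 (add (D ∨ ¬B), ¬¬E):
        (D ∨ ¬B): β-rule — branch into D  //  ¬B.
          branch 2.1.1 (add D):
            ○ open, literals {D=1, E=1}.
          branch 2.1.2 (add ¬B):
            ○ open, literals {B=0, E=1}.
      branch 2.2 (add ¬(D ∨ ¬B), ¬E):
        ¬(D ∨ ¬B): α-rule — add ¬D, ¬¬B.
        ○ open, literals {B=1, D=0, E=0}.
2 branches closed, 9 open.
Each open branch fixes some atoms; the unmentioned ones are free. Counting distinct full assignments: branch {A=0, B=0} (E, D, C) contributes 8 new; branch {B=0} (A, E, D, C) contributes 8 new; branch {C=0, D=1, E=0} (A, B) contributes 2 new; branch {C=1, D=1, E=1} (A, B) contributes 2 new; branch {D=0, E=1} (A, C, B) contributes 4 new; branch {C=0, D=0, E=1} (A, B) contributes 0 new; branch {D=1, E=1} (A, C, B) contributes 2 new; branch {B=0, E=1} (A, D, C) contributes 0 new; branch {B=1, D=0, E=0} (A, C) contributes 4 new. Total: 30.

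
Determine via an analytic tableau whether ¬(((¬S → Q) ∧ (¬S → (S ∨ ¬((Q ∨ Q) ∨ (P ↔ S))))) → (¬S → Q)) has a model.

Initial set: {¬(((¬S → Q) ∧ (¬S → (S ∨ ¬((Q ∨ Q) ∨ (P ↔ S))))) → (¬S → Q))}.
¬(((¬S → Q) ∧ (¬S → (S ∨ ¬((Q ∨ Q) ∨ (P ↔ S))))) → (¬S → Q)): α-rule — add ((¬S → Q) ∧ (¬S → (S ∨ ¬((Q ∨ Q) ∨ (P ↔ S))))), ¬(¬S → Q).
((¬S → Q) ∧ (¬S → (S ∨ ¬((Q ∨ Q) ∨ (P ↔ S))))): α-rule — add (¬S → Q), (¬S → (S ∨ ¬((Q ∨ Q) ∨ (P ↔ S)))).
¬(¬S → Q): α-rule — add ¬S, ¬Q.
(¬S → Q): β-rule — branch into ¬¬S  //  Q.
  branch 1 (add ¬¬S):
    × closes — contains both S and ¬S.
  branch 2 (add Q):
    × closes — contains both Q and ¬Q.
All 2 branches close.
Every branch closed; the formula is unsatisfiable.

Unsatisfiable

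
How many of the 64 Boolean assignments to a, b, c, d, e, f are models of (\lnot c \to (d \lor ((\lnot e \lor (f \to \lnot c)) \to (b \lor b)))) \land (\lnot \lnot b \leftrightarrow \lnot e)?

28

Initial set: {((\lnot c \to (d \lor ((\lnot e \lor (f \to \lnot c)) \to (b \lor b)))) \land (\lnot \lnot b \leftrightarrow \lnot e))}.
((\lnot c \to (d \lor ((\lnot e \lor (f \to \lnot c)) \to (b \lor b)))) \land (\lnot \lnot b \leftrightarrow \lnot e)): α-rule — add (\lnot c \to (d \lor ((\lnot e \lor (f \to \lnot c)) \to (b \lor b)))), (\lnot \lnot b \leftrightarrow \lnot e).
(\lnot c \to (d \lor ((\lnot e \lor (f \to \lnot c)) \to (b \lor b)))): β-rule — branch into \lnot \lnot c  //  (d \lor ((\lnot e \lor (f \to \lnot c)) \to (b \lor b))).
  branch 1 (add \lnot \lnot c):
    (\lnot \lnot b \leftrightarrow \lnot e): β-rule — branch into \lnot \lnot b, \lnot e  //  \lnot \lnot \lnot b, \lnot \lnot e.
      branch 1.1 (add \lnot \lnot b, \lnot e):
        \lnot \lnot b: drop double negation, giving b.
        ○ open, literals {b=true, c=true, e=false}.
      branch 1.2 (add \lnot \lnot \lnot b, \lnot \lnot e):
        \lnot \lnot \lnot b: drop double negation, giving \lnot b.
        ○ open, literals {b=false, c=true, e=true}.
  branch 2 (add (d \lor ((\lnot e \lor (f \to \lnot c)) \to (b \lor b)))):
    (\lnot \lnot b \leftrightarrow \lnot e): β-rule — branch into \lnot \lnot b, \lnot e  //  \lnot \lnot \lnot b, \lnot \lnot e.
      branch 2.1 (add \lnot \lnot b, \lnot e):
        \lnot \lnot b: drop double negation, giving b.
        (d \lor ((\lnot e \lor (f \to \lnot c)) \to (b \lor b))): β-rule — branch into d  //  ((\lnot e \lor (f \to \lnot c)) \to (b \lor b)).
          branch 2.1.1 (add d):
            ○ open, literals {b=true, d=true, e=false}.
          branch 2.1.2 (add ((\lnot e \lor (f \to \lnot c)) \to (b \lor b))):
            ((\lnot e \lor (f \to \lnot c)) \to (b \lor b)): β-rule — branch into \lnot (\lnot e \lor (f \to \lnot c))  //  (b \lor b).
              branch 2.1.2.1 (add \lnot (\lnot e \lor (f \to \lnot c))):
                \lnot (\lnot e \lor (f \to \lnot c)): α-rule — add \lnot \lnot e, \lnot (f \to \lnot c).
                × closes — contains both e and \lnot e.
              branch 2.1.2.2 (add (b \lor b)):
                (b \lor b): β-rule — branch into b  //  b.
                  branch 2.1.2.2.1 (add b):
                    ○ open, literals {b=true, e=false}.
                  branch 2.1.2.2.2 (add b):
                    ○ open, literals {b=true, e=false}.
      branch 2.2 (add \lnot \lnot \lnot b, \lnot \lnot e):
        \lnot \lnot \lnot b: drop double negation, giving \lnot b.
        (d \lor ((\lnot e \lor (f \to \lnot c)) \to (b \lor b))): β-rule — branch into d  //  ((\lnot e \lor (f \to \lnot c)) \to (b \lor b)).
          branch 2.2.1 (add d):
            ○ open, literals {b=false, d=true, e=true}.
          branch 2.2.2 (add ((\lnot e \lor (f \to \lnot c)) \to (b \lor b))):
            ((\lnot e \lor (f \to \lnot c)) \to (b \lor b)): β-rule — branch into \lnot (\lnot e \lor (f \to \lnot c))  //  (b \lor b).
              branch 2.2.2.1 (add \lnot (\lnot e \lor (f \to \lnot c))):
                \lnot (\lnot e \lor (f \to \lnot c)): α-rule — add \lnot \lnot e, \lnot (f \to \lnot c).
                \lnot (f \to \lnot c): α-rule — add f, \lnot \lnot c.
                ○ open, literals {b=false, c=true, e=true, f=true}.
              branch 2.2.2.2 (add (b \lor b)):
                (b \lor b): β-rule — branch into b  //  b.
                  branch 2.2.2.2.1 (add b):
                    × closes — contains both b and \lnot b.
                  branch 2.2.2.2.2 (add b):
                    × closes — contains both b and \lnot b.
3 branches closed, 7 open.
Each open branch fixes some atoms; the unmentioned ones are free. Counting distinct full assignments: branch {b=true, c=true, e=false} (a, d, f) contributes 8 new; branch {b=false, c=true, e=true} (a, d, f) contributes 8 new; branch {b=true, d=true, e=false} (a, c, f) contributes 4 new; branch {b=true, e=false} (a, c, d, f) contributes 4 new; branch {b=true, e=false} (a, c, d, f) contributes 0 new; branch {b=false, d=true, e=true} (a, c, f) contributes 4 new; branch {b=false, c=true, e=true, f=true} (a, d) contributes 0 new. Total: 28.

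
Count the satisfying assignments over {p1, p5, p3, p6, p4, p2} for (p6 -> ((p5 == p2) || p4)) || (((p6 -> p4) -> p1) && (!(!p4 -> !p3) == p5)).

Initial set: {((p6 -> ((p5 == p2) || p4)) || (((p6 -> p4) -> p1) && (!(!p4 -> !p3) == p5)))}.
((p6 -> ((p5 == p2) || p4)) || (((p6 -> p4) -> p1) && (!(!p4 -> !p3) == p5))): β-rule — branch into (p6 -> ((p5 == p2) || p4))  //  (((p6 -> p4) -> p1) && (!(!p4 -> !p3) == p5)).
  branch 1 (add (p6 -> ((p5 == p2) || p4))):
    (p6 -> ((p5 == p2) || p4)): β-rule — branch into !p6  //  ((p5 == p2) || p4).
      branch 1.1 (add !p6):
        ○ open, literals {p6=false}.
      branch 1.2 (add ((p5 == p2) || p4)):
        ((p5 == p2) || p4): β-rule — branch into (p5 == p2)  //  p4.
          branch 1.2.1 (add (p5 == p2)):
            (p5 == p2): β-rule — branch into p5, p2  //  !p5, !p2.
              branch 1.2.1.1 (add p5, p2):
                ○ open, literals {p2=true, p5=true}.
              branch 1.2.1.2 (add !p5, !p2):
                ○ open, literals {p2=false, p5=false}.
          branch 1.2.2 (add p4):
            ○ open, literals {p4=true}.
  branch 2 (add (((p6 -> p4) -> p1) && (!(!p4 -> !p3) == p5))):
    (((p6 -> p4) -> p1) && (!(!p4 -> !p3) == p5)): α-rule — add ((p6 -> p4) -> p1), (!(!p4 -> !p3) == p5).
    ((p6 -> p4) -> p1): β-rule — branch into !(p6 -> p4)  //  p1.
      branch 2.1 (add !(p6 -> p4)):
        !(p6 -> p4): α-rule — add p6, !p4.
        (!(!p4 -> !p3) == p5): β-rule — branch into !(!p4 -> !p3), p5  //  !!(!p4 -> !p3), !p5.
          branch 2.1.1 (add !(!p4 -> !p3), p5):
            !(!p4 -> !p3): α-rule — add !p4, !!p3.
            ○ open, literals {p3=true, p4=false, p5=true, p6=true}.
          branch 2.1.2 (add !!(!p4 -> !p3), !p5):
            !!(!p4 -> !p3): β-rule — branch into !!p4  //  !p3.
              branch 2.1.2.1 (add !!p4):
                × closes — contains both p4 and !p4.
              branch 2.1.2.2 (add !p3):
                ○ open, literals {p3=false, p4=false, p5=false, p6=true}.
      branch 2.2 (add p1):
        (!(!p4 -> !p3) == p5): β-rule — branch into !(!p4 -> !p3), p5  //  !!(!p4 -> !p3), !p5.
          branch 2.2.1 (add !(!p4 -> !p3), p5):
            !(!p4 -> !p3): α-rule — add !p4, !!p3.
            ○ open, literals {p1=true, p3=true, p4=false, p5=true}.
          branch 2.2.2 (add !!(!p4 -> !p3), !p5):
            !!(!p4 -> !p3): β-rule — branch into !!p4  //  !p3.
              branch 2.2.2.1 (add !!p4):
                ○ open, literals {p1=true, p4=true, p5=false}.
              branch 2.2.2.2 (add !p3):
                ○ open, literals {p1=true, p3=false, p5=false}.
1 branch closed, 9 open.
Each open branch fixes some atoms; the unmentioned ones are free. Counting distinct full assignments: branch {p6=false} (p1, p5, p3, p4, p2) contributes 32 new; branch {p2=true, p5=true} (p1, p3, p6, p4) contributes 8 new; branch {p2=false, p5=false} (p1, p3, p6, p4) contributes 8 new; branch {p4=true} (p1, p5, p3, p6, p2) contributes 8 new; branch {p3=true, p4=false, p5=true, p6=true} (p1, p2) contributes 2 new; branch {p3=false, p4=false, p5=false, p6=true} (p1, p2) contributes 2 new; branch {p1=true, p3=true, p4=false, p5=true} (p6, p2) contributes 0 new; branch {p1=true, p4=true, p5=false} (p3, p6, p2) contributes 0 new; branch {p1=true, p3=false, p5=false} (p6, p4, p2) contributes 0 new. Total: 60.

60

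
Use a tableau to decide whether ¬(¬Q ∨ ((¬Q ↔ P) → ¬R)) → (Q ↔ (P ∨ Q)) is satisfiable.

Satisfiable

Initial set: {(¬(¬Q ∨ ((¬Q ↔ P) → ¬R)) → (Q ↔ (P ∨ Q)))}.
(¬(¬Q ∨ ((¬Q ↔ P) → ¬R)) → (Q ↔ (P ∨ Q))): β-rule — branch into ¬¬(¬Q ∨ ((¬Q ↔ P) → ¬R))  //  (Q ↔ (P ∨ Q)).
  branch 1 (add ¬¬(¬Q ∨ ((¬Q ↔ P) → ¬R))):
    ¬¬(¬Q ∨ ((¬Q ↔ P) → ¬R)): β-rule — branch into ¬Q  //  ((¬Q ↔ P) → ¬R).
      branch 1.1 (add ¬Q):
        ○ open, literals {Q=F}.
      branch 1.2 (add ((¬Q ↔ P) → ¬R)):
        ((¬Q ↔ P) → ¬R): β-rule — branch into ¬(¬Q ↔ P)  //  ¬R.
          branch 1.2.1 (add ¬(¬Q ↔ P)):
            ¬(¬Q ↔ P): β-rule — branch into ¬Q, ¬P  //  ¬¬Q, P.
              branch 1.2.1.1 (add ¬Q, ¬P):
                ○ open, literals {P=F, Q=F}.
              branch 1.2.1.2 (add ¬¬Q, P):
                ○ open, literals {P=T, Q=T}.
          branch 1.2.2 (add ¬R):
            ○ open, literals {R=F}.
  branch 2 (add (Q ↔ (P ∨ Q))):
    (Q ↔ (P ∨ Q)): β-rule — branch into Q, (P ∨ Q)  //  ¬Q, ¬(P ∨ Q).
      branch 2.1 (add Q, (P ∨ Q)):
        (P ∨ Q): β-rule — branch into P  //  Q.
          branch 2.1.1 (add P):
            ○ open, literals {P=T, Q=T}.
          branch 2.1.2 (add Q):
            ○ open, literals {Q=T}.
      branch 2.2 (add ¬Q, ¬(P ∨ Q)):
        ¬(P ∨ Q): α-rule — add ¬P, ¬Q.
        ○ open, literals {P=F, Q=F}.
0 branches closed, 7 open.
An open branch gives a satisfying assignment: Q=F.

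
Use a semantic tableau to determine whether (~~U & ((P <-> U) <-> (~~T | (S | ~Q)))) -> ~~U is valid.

Valid

Assume the negation and expand:
Initial set: {F ((~~U & ((P <-> U) <-> (~~T | (S | ~Q)))) -> ~~U)}.
F ((~~U & ((P <-> U) <-> (~~T | (S | ~Q)))) -> ~~U): α-rule — add T (~~U & ((P <-> U) <-> (~~T | (S | ~Q)))), F ~~U.
T (~~U & ((P <-> U) <-> (~~T | (S | ~Q)))): α-rule — add T ~~U, T ((P <-> U) <-> (~~T | (S | ~Q))).
F ~~U: drop double negation, giving F U.
T ~~U: drop double negation, giving T U.
× closes — contains both U and ~U.
All 1 branch closes.
Every branch closed, so the negation is unsatisfiable and the formula is valid.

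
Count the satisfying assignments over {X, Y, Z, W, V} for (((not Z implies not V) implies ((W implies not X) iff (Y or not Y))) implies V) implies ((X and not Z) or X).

Initial set: {T ((((not Z implies not V) implies ((W implies not X) iff (Y or not Y))) implies V) implies ((X and not Z) or X))}.
T ((((not Z implies not V) implies ((W implies not X) iff (Y or not Y))) implies V) implies ((X and not Z) or X)): β-rule — branch into F (((not Z implies not V) implies ((W implies not X) iff (Y or not Y))) implies V)  //  T ((X and not Z) or X).
  branch 1 (add F (((not Z implies not V) implies ((W implies not X) iff (Y or not Y))) implies V)):
    F (((not Z implies not V) implies ((W implies not X) iff (Y or not Y))) implies V): α-rule — add T ((not Z implies not V) implies ((W implies not X) iff (Y or not Y))), F V.
    T ((not Z implies not V) implies ((W implies not X) iff (Y or not Y))): β-rule — branch into F (not Z implies not V)  //  T ((W implies not X) iff (Y or not Y)).
      branch 1.1 (add F (not Z implies not V)):
        F (not Z implies not V): α-rule — add T not Z, F not V.
        × closes — contains both V and not V.
      branch 1.2 (add T ((W implies not X) iff (Y or not Y))):
        T ((W implies not X) iff (Y or not Y)): β-rule — branch into T (W implies not X), T (Y or not Y)  //  F (W implies not X), F (Y or not Y).
          branch 1.2.1 (add T (W implies not X), T (Y or not Y)):
            T (W implies not X): β-rule — branch into F W  //  T not X.
              branch 1.2.1.1 (add F W):
                T (Y or not Y): β-rule — branch into T Y  //  T not Y.
                  branch 1.2.1.1.1 (add T Y):
                    ○ open, literals {V=F, W=F, Y=T}.
                  branch 1.2.1.1.2 (add T not Y):
                    ○ open, literals {V=F, W=F, Y=F}.
              branch 1.2.1.2 (add T not X):
                T (Y or not Y): β-rule — branch into T Y  //  T not Y.
                  branch 1.2.1.2.1 (add T Y):
                    ○ open, literals {V=F, X=F, Y=T}.
                  branch 1.2.1.2.2 (add T not Y):
                    ○ open, literals {V=F, X=F, Y=F}.
          branch 1.2.2 (add F (W implies not X), F (Y or not Y)):
            F (W implies not X): α-rule — add T W, F not X.
            F (Y or not Y): α-rule — add F Y, F not Y.
            × closes — contains both Y and not Y.
  branch 2 (add T ((X and not Z) or X)):
    T ((X and not Z) or X): β-rule — branch into T (X and not Z)  //  T X.
      branch 2.1 (add T (X and not Z)):
        T (X and not Z): α-rule — add T X, T not Z.
        ○ open, literals {X=T, Z=F}.
      branch 2.2 (add T X):
        ○ open, literals {X=T}.
2 branches closed, 6 open.
Each open branch fixes some atoms; the unmentioned ones are free. Counting distinct full assignments: branch {V=F, W=F, Y=T} (X, Z) contributes 4 new; branch {V=F, W=F, Y=F} (X, Z) contributes 4 new; branch {V=F, X=F, Y=T} (Z, W) contributes 2 new; branch {V=F, X=F, Y=F} (Z, W) contributes 2 new; branch {X=T, Z=F} (Y, W, V) contributes 6 new; branch {X=T} (Y, Z, W, V) contributes 6 new. Total: 24.

24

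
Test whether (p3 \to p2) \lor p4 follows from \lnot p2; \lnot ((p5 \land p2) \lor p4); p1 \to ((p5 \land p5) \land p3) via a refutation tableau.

Initial set: {\lnot p2; \lnot ((p5 \land p2) \lor p4); (p1 \to ((p5 \land p5) \land p3)); \lnot ((p3 \to p2) \lor p4)}.
\lnot ((p5 \land p2) \lor p4): α-rule — add \lnot (p5 \land p2), \lnot p4.
\lnot ((p3 \to p2) \lor p4): α-rule — add \lnot (p3 \to p2), \lnot p4.
\lnot (p3 \to p2): α-rule — add p3, \lnot p2.
(p1 \to ((p5 \land p5) \land p3)): β-rule — branch into \lnot p1  //  ((p5 \land p5) \land p3).
  branch 1 (add \lnot p1):
    \lnot (p5 \land p2): β-rule — branch into \lnot p5  //  \lnot p2.
      branch 1.1 (add \lnot p5):
        ○ open, literals {p1=0, p2=0, p3=1, p4=0, p5=0}.
      branch 1.2 (add \lnot p2):
        ○ open, literals {p1=0, p2=0, p3=1, p4=0}.
  branch 2 (add ((p5 \land p5) \land p3)):
    ((p5 \land p5) \land p3): α-rule — add (p5 \land p5), p3.
    (p5 \land p5): α-rule — add p5, p5.
    \lnot (p5 \land p2): β-rule — branch into \lnot p5  //  \lnot p2.
      branch 2.1 (add \lnot p5):
        × closes — contains both p5 and \lnot p5.
      branch 2.2 (add \lnot p2):
        ○ open, literals {p2=0, p3=1, p4=0, p5=1}.
1 branch closed, 3 open.
An open branch gives a countermodel: p1=0, p2=0, p3=1, p4=0, p5=0 (unmentioned atoms arbitrary); the premises hold there but the conclusion fails.

No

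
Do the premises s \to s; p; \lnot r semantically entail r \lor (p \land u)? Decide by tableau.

Initial set: {(s \to s); p; \lnot r; \lnot (r \lor (p \land u))}.
\lnot (r \lor (p \land u)): α-rule — add \lnot r, \lnot (p \land u).
(s \to s): β-rule — branch into \lnot s  //  s.
  branch 1 (add \lnot s):
    \lnot (p \land u): β-rule — branch into \lnot p  //  \lnot u.
      branch 1.1 (add \lnot p):
        × closes — contains both p and \lnot p.
      branch 1.2 (add \lnot u):
        ○ open, literals {p=true, r=false, s=false, u=false}.
  branch 2 (add s):
    \lnot (p \land u): β-rule — branch into \lnot p  //  \lnot u.
      branch 2.1 (add \lnot p):
        × closes — contains both p and \lnot p.
      branch 2.2 (add \lnot u):
        ○ open, literals {p=true, r=false, s=true, u=false}.
2 branches closed, 2 open.
An open branch gives a countermodel: p=true, r=false, s=false, u=false (unmentioned atoms arbitrary); the premises hold there but the conclusion fails.

No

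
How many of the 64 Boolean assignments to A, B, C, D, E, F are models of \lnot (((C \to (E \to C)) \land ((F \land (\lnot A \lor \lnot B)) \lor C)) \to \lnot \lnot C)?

12

Initial set: {\lnot (((C \to (E \to C)) \land ((F \land (\lnot A \lor \lnot B)) \lor C)) \to \lnot \lnot C)}.
\lnot (((C \to (E \to C)) \land ((F \land (\lnot A \lor \lnot B)) \lor C)) \to \lnot \lnot C): α-rule — add ((C \to (E \to C)) \land ((F \land (\lnot A \lor \lnot B)) \lor C)), \lnot \lnot \lnot C.
((C \to (E \to C)) \land ((F \land (\lnot A \lor \lnot B)) \lor C)): α-rule — add (C \to (E \to C)), ((F \land (\lnot A \lor \lnot B)) \lor C).
\lnot \lnot \lnot C: drop double negation, giving \lnot C.
(C \to (E \to C)): β-rule — branch into \lnot C  //  (E \to C).
  branch 1 (add \lnot C):
    ((F \land (\lnot A \lor \lnot B)) \lor C): β-rule — branch into (F \land (\lnot A \lor \lnot B))  //  C.
      branch 1.1 (add (F \land (\lnot A \lor \lnot B))):
        (F \land (\lnot A \lor \lnot B)): α-rule — add F, (\lnot A \lor \lnot B).
        (\lnot A \lor \lnot B): β-rule — branch into \lnot A  //  \lnot B.
          branch 1.1.1 (add \lnot A):
            ○ open, literals {A=false, C=false, F=true}.
          branch 1.1.2 (add \lnot B):
            ○ open, literals {B=false, C=false, F=true}.
      branch 1.2 (add C):
        × closes — contains both C and \lnot C.
  branch 2 (add (E \to C)):
    ((F \land (\lnot A \lor \lnot B)) \lor C): β-rule — branch into (F \land (\lnot A \lor \lnot B))  //  C.
      branch 2.1 (add (F \land (\lnot A \lor \lnot B))):
        (F \land (\lnot A \lor \lnot B)): α-rule — add F, (\lnot A \lor \lnot B).
        (E \to C): β-rule — branch into \lnot E  //  C.
          branch 2.1.1 (add \lnot E):
            (\lnot A \lor \lnot B): β-rule — branch into \lnot A  //  \lnot B.
              branch 2.1.1.1 (add \lnot A):
                ○ open, literals {A=false, C=false, E=false, F=true}.
              branch 2.1.1.2 (add \lnot B):
                ○ open, literals {B=false, C=false, E=false, F=true}.
          branch 2.1.2 (add C):
            × closes — contains both C and \lnot C.
      branch 2.2 (add C):
        × closes — contains both C and \lnot C.
3 branches closed, 4 open.
Each open branch fixes some atoms; the unmentioned ones are free. Counting distinct full assignments: branch {A=false, C=false, F=true} (B, D, E) contributes 8 new; branch {B=false, C=false, F=true} (A, D, E) contributes 4 new; branch {A=false, C=false, E=false, F=true} (B, D) contributes 0 new; branch {B=false, C=false, E=false, F=true} (A, D) contributes 0 new. Total: 12.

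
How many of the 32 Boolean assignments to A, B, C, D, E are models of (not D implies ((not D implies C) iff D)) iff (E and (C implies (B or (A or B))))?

16

Initial set: {((not D implies ((not D implies C) iff D)) iff (E and (C implies (B or (A or B)))))}.
((not D implies ((not D implies C) iff D)) iff (E and (C implies (B or (A or B))))): β-rule — branch into (not D implies ((not D implies C) iff D)), (E and (C implies (B or (A or B))))  //  not (not D implies ((not D implies C) iff D)), not (E and (C implies (B or (A or B)))).
  branch 1 (add (not D implies ((not D implies C) iff D)), (E and (C implies (B or (A or B))))):
    (E and (C implies (B or (A or B)))): α-rule — add E, (C implies (B or (A or B))).
    (not D implies ((not D implies C) iff D)): β-rule — branch into not not D  //  ((not D implies C) iff D).
      branch 1.1 (add not not D):
        (C implies (B or (A or B))): β-rule — branch into not C  //  (B or (A or B)).
          branch 1.1.1 (add not C):
            ○ open, literals {C=F, D=T, E=T}.
          branch 1.1.2 (add (B or (A or B))):
            (B or (A or B)): β-rule — branch into B  //  (A or B).
              branch 1.1.2.1 (add B):
                ○ open, literals {B=T, D=T, E=T}.
              branch 1.1.2.2 (add (A or B)):
                (A or B): β-rule — branch into A  //  B.
                  branch 1.1.2.2.1 (add A):
                    ○ open, literals {A=T, D=T, E=T}.
                  branch 1.1.2.2.2 (add B):
                    ○ open, literals {B=T, D=T, E=T}.
      branch 1.2 (add ((not D implies C) iff D)):
        (C implies (B or (A or B))): β-rule — branch into not C  //  (B or (A or B)).
          branch 1.2.1 (add not C):
            ((not D implies C) iff D): β-rule — branch into (not D implies C), D  //  not (not D implies C), not D.
              branch 1.2.1.1 (add (not D implies C), D):
                (not D implies C): β-rule — branch into not not D  //  C.
                  branch 1.2.1.1.1 (add not not D):
                    ○ open, literals {C=F, D=T, E=T}.
                  branch 1.2.1.1.2 (add C):
                    × closes — contains both C and not C.
              branch 1.2.1.2 (add not (not D implies C), not D):
                not (not D implies C): α-rule — add not D, not C.
                ○ open, literals {C=F, D=F, E=T}.
          branch 1.2.2 (add (B or (A or B))):
            ((not D implies C) iff D): β-rule — branch into (not D implies C), D  //  not (not D implies C), not D.
              branch 1.2.2.1 (add (not D implies C), D):
                (B or (A or B)): β-rule — branch into B  //  (A or B).
                  branch 1.2.2.1.1 (add B):
                    (not D implies C): β-rule — branch into not not D  //  C.
                      branch 1.2.2.1.1.1 (add not not D):
                        ○ open, literals {B=T, D=T, E=T}.
                      branch 1.2.2.1.1.2 (add C):
                        ○ open, literals {B=T, C=T, D=T, E=T}.
                  branch 1.2.2.1.2 (add (A or B)):
                    (not D implies C): β-rule — branch into not not D  //  C.
                      branch 1.2.2.1.2.1 (add not not D):
                        (A or B): β-rule — branch into A  //  B.
                          branch 1.2.2.1.2.1.1 (add A):
                            ○ open, literals {A=T, D=T, E=T}.
                          branch 1.2.2.1.2.1.2 (add B):
                            ○ open, literals {B=T, D=T, E=T}.
                      branch 1.2.2.1.2.2 (add C):
                        (A or B): β-rule — branch into A  //  B.
                          branch 1.2.2.1.2.2.1 (add A):
                            ○ open, literals {A=T, C=T, D=T, E=T}.
                          branch 1.2.2.1.2.2.2 (add B):
                            ○ open, literals {B=T, C=T, D=T, E=T}.
              branch 1.2.2.2 (add not (not D implies C), not D):
                not (not D implies C): α-rule — add not D, not C.
                (B or (A or B)): β-rule — branch into B  //  (A or B).
                  branch 1.2.2.2.1 (add B):
                    ○ open, literals {B=T, C=F, D=F, E=T}.
                  branch 1.2.2.2.2 (add (A or B)):
                    (A or B): β-rule — branch into A  //  B.
                      branch 1.2.2.2.2.1 (add A):
                        ○ open, literals {A=T, C=F, D=F, E=T}.
                      branch 1.2.2.2.2.2 (add B):
                        ○ open, literals {B=T, C=F, D=F, E=T}.
  branch 2 (add not (not D implies ((not D implies C) iff D)), not (E and (C implies (B or (A or B))))):
    not (not D implies ((not D implies C) iff D)): α-rule — add not D, not ((not D implies C) iff D).
    not (E and (C implies (B or (A or B)))): β-rule — branch into not E  //  not (C implies (B or (A or B))).
      branch 2.1 (add not E):
        not ((not D implies C) iff D): β-rule — branch into (not D implies C), not D  //  not (not D implies C), D.
          branch 2.1.1 (add (not D implies C), not D):
            (not D implies C): β-rule — branch into not not D  //  C.
              branch 2.1.1.1 (add not not D):
                × closes — contains both D and not D.
              branch 2.1.1.2 (add C):
                ○ open, literals {C=T, D=F, E=F}.
          branch 2.1.2 (add not (not D implies C), D):
            × closes — contains both D and not D.
      branch 2.2 (add not (C implies (B or (A or B)))):
        not (C implies (B or (A or B))): α-rule — add C, not (B or (A or B)).
        not (B or (A or B)): α-rule — add not B, not (A or B).
        not (A or B): α-rule — add not A, not B.
        not ((not D implies C) iff D): β-rule — branch into (not D implies C), not D  //  not (not D implies C), D.
          branch 2.2.1 (add (not D implies C), not D):
            (not D implies C): β-rule — branch into not not D  //  C.
              branch 2.2.1.1 (add not not D):
                × closes — contains both D and not D.
              branch 2.2.1.2 (add C):
                ○ open, literals {A=F, B=F, C=T, D=F}.
          branch 2.2.2 (add not (not D implies C), D):
            × closes — contains both D and not D.
5 branches closed, 17 open.
Each open branch fixes some atoms; the unmentioned ones are free. Counting distinct full assignments: branch {C=F, D=T, E=T} (A, B) contributes 4 new; branch {B=T, D=T, E=T} (A, C) contributes 2 new; branch {A=T, D=T, E=T} (B, C) contributes 1 new; branch {B=T, D=T, E=T} (A, C) contributes 0 new; branch {C=F, D=T, E=T} (A, B) contributes 0 new; branch {C=F, D=F, E=T} (A, B) contributes 4 new; branch {B=T, D=T, E=T} (A, C) contributes 0 new; branch {B=T, C=T, D=T, E=T} (A) contributes 0 new; branch {A=T, D=T, E=T} (B, C) contributes 0 new; branch {B=T, D=T, E=T} (A, C) contributes 0 new; branch {A=T, C=T, D=T, E=T} (B) contributes 0 new; branch {B=T, C=T, D=T, E=T} (A) contributes 0 new; branch {B=T, C=F, D=F, E=T} (A) contributes 0 new; branch {A=T, C=F, D=F, E=T} (B) contributes 0 new; branch {B=T, C=F, D=F, E=T} (A) contributes 0 new; branch {C=T, D=F, E=F} (A, B) contributes 4 new; branch {A=F, B=F, C=T, D=F} (E) contributes 1 new. Total: 16.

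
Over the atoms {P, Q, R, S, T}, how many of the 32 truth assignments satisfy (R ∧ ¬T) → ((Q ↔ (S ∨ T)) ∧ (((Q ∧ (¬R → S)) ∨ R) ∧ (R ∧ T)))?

Initial set: {((R ∧ ¬T) → ((Q ↔ (S ∨ T)) ∧ (((Q ∧ (¬R → S)) ∨ R) ∧ (R ∧ T))))}.
((R ∧ ¬T) → ((Q ↔ (S ∨ T)) ∧ (((Q ∧ (¬R → S)) ∨ R) ∧ (R ∧ T)))): β-rule — branch into ¬(R ∧ ¬T)  //  ((Q ↔ (S ∨ T)) ∧ (((Q ∧ (¬R → S)) ∨ R) ∧ (R ∧ T))).
  branch 1 (add ¬(R ∧ ¬T)):
    ¬(R ∧ ¬T): β-rule — branch into ¬R  //  ¬¬T.
      branch 1.1 (add ¬R):
        ○ open, literals {R=0}.
      branch 1.2 (add ¬¬T):
        ○ open, literals {T=1}.
  branch 2 (add ((Q ↔ (S ∨ T)) ∧ (((Q ∧ (¬R → S)) ∨ R) ∧ (R ∧ T)))):
    ((Q ↔ (S ∨ T)) ∧ (((Q ∧ (¬R → S)) ∨ R) ∧ (R ∧ T))): α-rule — add (Q ↔ (S ∨ T)), (((Q ∧ (¬R → S)) ∨ R) ∧ (R ∧ T)).
    (((Q ∧ (¬R → S)) ∨ R) ∧ (R ∧ T)): α-rule — add ((Q ∧ (¬R → S)) ∨ R), (R ∧ T).
    (R ∧ T): α-rule — add R, T.
    (Q ↔ (S ∨ T)): β-rule — branch into Q, (S ∨ T)  //  ¬Q, ¬(S ∨ T).
      branch 2.1 (add Q, (S ∨ T)):
        ((Q ∧ (¬R → S)) ∨ R): β-rule — branch into (Q ∧ (¬R → S))  //  R.
          branch 2.1.1 (add (Q ∧ (¬R → S))):
            (Q ∧ (¬R → S)): α-rule — add Q, (¬R → S).
            (S ∨ T): β-rule — branch into S  //  T.
              branch 2.1.1.1 (add S):
                (¬R → S): β-rule — branch into ¬¬R  //  S.
                  branch 2.1.1.1.1 (add ¬¬R):
                    ○ open, literals {Q=1, R=1, S=1, T=1}.
                  branch 2.1.1.1.2 (add S):
                    ○ open, literals {Q=1, R=1, S=1, T=1}.
              branch 2.1.1.2 (add T):
                (¬R → S): β-rule — branch into ¬¬R  //  S.
                  branch 2.1.1.2.1 (add ¬¬R):
                    ○ open, literals {Q=1, R=1, T=1}.
                  branch 2.1.1.2.2 (add S):
                    ○ open, literals {Q=1, R=1, S=1, T=1}.
          branch 2.1.2 (add R):
            (S ∨ T): β-rule — branch into S  //  T.
              branch 2.1.2.1 (add S):
                ○ open, literals {Q=1, R=1, S=1, T=1}.
              branch 2.1.2.2 (add T):
                ○ open, literals {Q=1, R=1, T=1}.
      branch 2.2 (add ¬Q, ¬(S ∨ T)):
        ¬(S ∨ T): α-rule — add ¬S, ¬T.
        × closes — contains both T and ¬T.
1 branch closed, 8 open.
Each open branch fixes some atoms; the unmentioned ones are free. Counting distinct full assignments: branch {R=0} (P, Q, S, T) contributes 16 new; branch {T=1} (P, Q, R, S) contributes 8 new; branch {Q=1, R=1, S=1, T=1} (P) contributes 0 new; branch {Q=1, R=1, S=1, T=1} (P) contributes 0 new; branch {Q=1, R=1, T=1} (P, S) contributes 0 new; branch {Q=1, R=1, S=1, T=1} (P) contributes 0 new; branch {Q=1, R=1, S=1, T=1} (P) contributes 0 new; branch {Q=1, R=1, T=1} (P, S) contributes 0 new. Total: 24.

24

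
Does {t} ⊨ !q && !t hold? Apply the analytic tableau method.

Initial set: {T t; F (!q && !t)}.
F (!q && !t): β-rule — branch into F !q  //  F !t.
  branch 1 (add F !q):
    ○ open, literals {q=true, t=true}.
  branch 2 (add F !t):
    ○ open, literals {t=true}.
0 branches closed, 2 open.
An open branch gives a countermodel: q=true, t=true (unmentioned atoms arbitrary); the premises hold there but the conclusion fails.

No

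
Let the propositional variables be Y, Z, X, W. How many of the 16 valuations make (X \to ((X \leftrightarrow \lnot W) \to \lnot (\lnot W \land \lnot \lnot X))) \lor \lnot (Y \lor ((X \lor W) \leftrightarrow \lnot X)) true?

14

Initial set: {((X \to ((X \leftrightarrow \lnot W) \to \lnot (\lnot W \land \lnot \lnot X))) \lor \lnot (Y \lor ((X \lor W) \leftrightarrow \lnot X)))}.
((X \to ((X \leftrightarrow \lnot W) \to \lnot (\lnot W \land \lnot \lnot X))) \lor \lnot (Y \lor ((X \lor W) \leftrightarrow \lnot X))): β-rule — branch into (X \to ((X \leftrightarrow \lnot W) \to \lnot (\lnot W \land \lnot \lnot X)))  //  \lnot (Y \lor ((X \lor W) \leftrightarrow \lnot X)).
  branch 1 (add (X \to ((X \leftrightarrow \lnot W) \to \lnot (\lnot W \land \lnot \lnot X)))):
    (X \to ((X \leftrightarrow \lnot W) \to \lnot (\lnot W \land \lnot \lnot X))): β-rule — branch into \lnot X  //  ((X \leftrightarrow \lnot W) \to \lnot (\lnot W \land \lnot \lnot X)).
      branch 1.1 (add \lnot X):
        ○ open, literals {X=false}.
      branch 1.2 (add ((X \leftrightarrow \lnot W) \to \lnot (\lnot W \land \lnot \lnot X))):
        ((X \leftrightarrow \lnot W) \to \lnot (\lnot W \land \lnot \lnot X)): β-rule — branch into \lnot (X \leftrightarrow \lnot W)  //  \lnot (\lnot W \land \lnot \lnot X).
          branch 1.2.1 (add \lnot (X \leftrightarrow \lnot W)):
            \lnot (X \leftrightarrow \lnot W): β-rule — branch into X, \lnot \lnot W  //  \lnot X, \lnot W.
              branch 1.2.1.1 (add X, \lnot \lnot W):
                ○ open, literals {W=true, X=true}.
              branch 1.2.1.2 (add \lnot X, \lnot W):
                ○ open, literals {W=false, X=false}.
          branch 1.2.2 (add \lnot (\lnot W \land \lnot \lnot X)):
            \lnot (\lnot W \land \lnot \lnot X): β-rule — branch into \lnot \lnot W  //  \lnot \lnot \lnot X.
              branch 1.2.2.1 (add \lnot \lnot W):
                ○ open, literals {W=true}.
              branch 1.2.2.2 (add \lnot \lnot \lnot X):
                \lnot \lnot \lnot X: drop double negation, giving \lnot X.
                ○ open, literals {X=false}.
  branch 2 (add \lnot (Y \lor ((X \lor W) \leftrightarrow \lnot X))):
    \lnot (Y \lor ((X \lor W) \leftrightarrow \lnot X)): α-rule — add \lnot Y, \lnot ((X \lor W) \leftrightarrow \lnot X).
    \lnot ((X \lor W) \leftrightarrow \lnot X): β-rule — branch into (X \lor W), \lnot \lnot X  //  \lnot (X \lor W), \lnot X.
      branch 2.1 (add (X \lor W), \lnot \lnot X):
        (X \lor W): β-rule — branch into X  //  W.
          branch 2.1.1 (add X):
            ○ open, literals {X=true, Y=false}.
          branch 2.1.2 (add W):
            ○ open, literals {W=true, X=true, Y=false}.
      branch 2.2 (add \lnot (X \lor W), \lnot X):
        \lnot (X \lor W): α-rule — add \lnot X, \lnot W.
        ○ open, literals {W=false, X=false, Y=false}.
0 branches closed, 8 open.
Each open branch fixes some atoms; the unmentioned ones are free. Counting distinct full assignments: branch {X=false} (Y, Z, W) contributes 8 new; branch {W=true, X=true} (Y, Z) contributes 4 new; branch {W=false, X=false} (Y, Z) contributes 0 new; branch {W=true} (Y, Z, X) contributes 0 new; branch {X=false} (Y, Z, W) contributes 0 new; branch {X=true, Y=false} (Z, W) contributes 2 new; branch {W=true, X=true, Y=false} (Z) contributes 0 new; branch {W=false, X=false, Y=false} (Z) contributes 0 new. Total: 14.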